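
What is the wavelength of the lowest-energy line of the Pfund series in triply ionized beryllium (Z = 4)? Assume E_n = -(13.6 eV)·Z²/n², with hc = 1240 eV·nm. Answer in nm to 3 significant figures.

The Pfund series terminates on n_f = 5; the first line has n_i = 5+1 = 6.
ΔE = 217.6 × (1/5² − 1/6²) = 2.660 eV.
λ = 1240 / 2.660 = 466 nm.

466 nm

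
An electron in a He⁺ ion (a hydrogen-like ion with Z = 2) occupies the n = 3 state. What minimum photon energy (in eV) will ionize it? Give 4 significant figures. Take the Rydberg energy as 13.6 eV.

E_n = −13.6 Z²/n² = −54.40/n² eV for Z = 2.
E_3 = −54.40/9 = −6.044 eV, so ionization (to E = 0) requires 6.044 eV.

6.044 eV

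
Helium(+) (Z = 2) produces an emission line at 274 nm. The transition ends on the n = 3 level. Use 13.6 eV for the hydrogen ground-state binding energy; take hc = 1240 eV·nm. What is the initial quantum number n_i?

The photon energy is ΔE = hc/λ = 1240 / 274 = 4.526 eV.
With Z = 2, ΔE = 54.40 × (1/n_f² − 1/n_i²), so 1/n_f² − 1/n_i² = 0.08319.
With n_f = 3: 1/n_i² = 1/9 − 0.08319 = 0.02792, so n_i ≈ 5.98.

n_i = 6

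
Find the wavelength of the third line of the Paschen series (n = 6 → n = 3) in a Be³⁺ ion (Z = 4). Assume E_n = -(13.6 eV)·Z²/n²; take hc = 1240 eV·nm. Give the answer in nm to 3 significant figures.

The Paschen series terminates on n_f = 3; the third line has n_i = 3+3 = 6.
ΔE = 217.6 × (1/3² − 1/6²) = 18.13 eV.
λ = 1240 / 18.13 = 68.4 nm.

68.4 nm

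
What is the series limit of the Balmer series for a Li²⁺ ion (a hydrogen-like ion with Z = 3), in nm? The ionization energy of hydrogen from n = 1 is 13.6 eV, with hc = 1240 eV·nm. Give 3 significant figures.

The Balmer series has lower level n_f = 2; the series limit corresponds to n_i → ∞.
ΔE_max = 13.6 × 9 / 2² = 30.60 eV.
λ_min = 1240 / 30.60 = 40.5 nm.

40.5 nm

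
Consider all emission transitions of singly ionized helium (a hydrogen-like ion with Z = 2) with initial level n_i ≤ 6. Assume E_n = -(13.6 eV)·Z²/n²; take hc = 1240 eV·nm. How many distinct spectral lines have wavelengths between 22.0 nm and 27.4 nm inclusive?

Enumerate all n_i → n_f pairs with 1 ≤ n_f < n_i ≤ 6 and compute λ = 1240 / [13.6·4·(1/n_f² − 1/n_i²)].
Lines falling in [22.0, 27.4] nm: 6→1 (23.45 nm), 5→1 (23.74 nm), 4→1 (24.31 nm), 3→1 (25.64 nm).

4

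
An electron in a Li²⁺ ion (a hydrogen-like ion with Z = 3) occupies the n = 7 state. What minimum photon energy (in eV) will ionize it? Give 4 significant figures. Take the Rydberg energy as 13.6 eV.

E_n = −13.6 Z²/n² = −122.4/n² eV for Z = 3.
E_7 = −122.4/49 = −2.498 eV, so ionization (to E = 0) requires 2.498 eV.

2.498 eV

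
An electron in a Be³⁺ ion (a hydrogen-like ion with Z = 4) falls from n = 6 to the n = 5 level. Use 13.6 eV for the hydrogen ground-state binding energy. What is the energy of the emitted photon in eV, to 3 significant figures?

2.66 eV

The Bohr energies scale as Z², so for Z = 4: E_n = −217.6/n² eV.
E_6 = −217.6/36 = −6.044 eV and E_5 = −217.6/25 = −8.704 eV.
The photon energy is |E_6 − E_5| = 2.66 eV.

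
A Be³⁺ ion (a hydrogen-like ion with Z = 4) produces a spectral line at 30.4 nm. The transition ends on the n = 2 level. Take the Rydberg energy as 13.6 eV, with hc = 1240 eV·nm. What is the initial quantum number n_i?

The photon energy is ΔE = hc/λ = 1240 / 30.4 = 40.79 eV.
With Z = 4, ΔE = 217.6 × (1/n_f² − 1/n_i²), so 1/n_f² − 1/n_i² = 0.1875.
With n_f = 2: 1/n_i² = 1/4 − 0.1875 = 0.06255, so n_i ≈ 4.00.

n_i = 4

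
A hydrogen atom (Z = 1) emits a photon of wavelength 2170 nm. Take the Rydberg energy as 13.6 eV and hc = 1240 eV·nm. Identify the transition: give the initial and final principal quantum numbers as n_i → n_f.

n_i = 7, n_f = 4

The photon energy is ΔE = hc/λ = 1240 / 2170 = 0.5714 eV.
With Z = 1, ΔE = 13.60 × (1/n_f² − 1/n_i²), so 1/n_f² − 1/n_i² = 0.04202.
Trying n_f = 4 gives 1/n_i² = 0.02048, i.e. n_i ≈ 7; this pair matches.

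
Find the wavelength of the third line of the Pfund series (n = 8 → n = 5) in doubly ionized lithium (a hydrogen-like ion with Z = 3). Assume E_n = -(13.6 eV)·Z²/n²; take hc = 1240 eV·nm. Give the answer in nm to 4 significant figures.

The Pfund series terminates on n_f = 5; the third line has n_i = 5+3 = 8.
ΔE = 122.4 × (1/5² − 1/8²) = 2.984 eV.
λ = 1240 / 2.984 = 415.6 nm.

415.6 nm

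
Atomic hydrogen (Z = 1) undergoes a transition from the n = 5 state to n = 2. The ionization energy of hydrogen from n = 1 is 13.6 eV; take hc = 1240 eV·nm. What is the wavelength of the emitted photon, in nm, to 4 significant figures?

ΔE = 13.60 × (1/2² − 1/5²) = 13.60 × 0.2100 = 2.856 eV.
λ = hc/ΔE = 1240 / 2.856 = 434.2 nm.

434.2 nm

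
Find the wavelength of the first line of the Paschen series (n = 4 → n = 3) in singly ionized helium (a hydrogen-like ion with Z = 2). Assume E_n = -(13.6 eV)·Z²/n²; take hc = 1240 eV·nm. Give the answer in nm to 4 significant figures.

The Paschen series terminates on n_f = 3; the first line has n_i = 3+1 = 4.
ΔE = 54.40 × (1/3² − 1/4²) = 2.644 eV.
λ = 1240 / 2.644 = 468.9 nm.

468.9 nm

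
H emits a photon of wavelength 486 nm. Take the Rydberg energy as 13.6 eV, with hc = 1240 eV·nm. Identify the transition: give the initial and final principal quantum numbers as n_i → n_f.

n_i = 4, n_f = 2

The photon energy is ΔE = hc/λ = 1240 / 486 = 2.551 eV.
With Z = 1, ΔE = 13.60 × (1/n_f² − 1/n_i²), so 1/n_f² − 1/n_i² = 0.1876.
Trying n_f = 2 gives 1/n_i² = 0.06239, i.e. n_i ≈ 4; this pair matches.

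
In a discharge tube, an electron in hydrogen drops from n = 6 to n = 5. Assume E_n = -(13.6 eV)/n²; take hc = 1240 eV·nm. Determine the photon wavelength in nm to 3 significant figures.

7460 nm

ΔE = 13.60 × (1/5² − 1/6²) = 13.60 × 0.01222 = 0.1662 eV.
λ = hc/ΔE = 1240 / 0.1662 = 7460 nm.
This line belongs to the Pfund series.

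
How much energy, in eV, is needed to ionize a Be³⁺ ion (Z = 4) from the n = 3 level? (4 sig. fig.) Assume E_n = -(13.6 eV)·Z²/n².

24.18 eV

E_n = −13.6 Z²/n² = −217.6/n² eV for Z = 4.
E_3 = −217.6/9 = −24.18 eV, so ionization (to E = 0) requires 24.18 eV.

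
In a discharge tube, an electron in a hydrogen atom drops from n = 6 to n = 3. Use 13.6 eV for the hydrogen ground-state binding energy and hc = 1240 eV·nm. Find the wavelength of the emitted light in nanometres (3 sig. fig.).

1090 nm

ΔE = 13.60 × (1/3² − 1/6²) = 13.60 × 0.08333 = 1.133 eV.
λ = hc/ΔE = 1240 / 1.133 = 1090 nm.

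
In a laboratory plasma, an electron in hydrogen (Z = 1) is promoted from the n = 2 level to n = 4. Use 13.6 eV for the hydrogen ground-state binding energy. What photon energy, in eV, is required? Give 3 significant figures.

2.55 eV

E_4 = −13.60/16 = −0.8500 eV and E_2 = −13.60/4 = −3.400 eV.
The photon energy is |E_4 − E_2| = 2.55 eV.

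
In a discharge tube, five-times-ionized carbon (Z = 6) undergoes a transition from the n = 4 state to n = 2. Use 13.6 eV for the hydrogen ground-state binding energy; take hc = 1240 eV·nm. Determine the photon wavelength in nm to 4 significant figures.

For Z = 6 the level energies scale as Z², so the effective Rydberg energy is 13.6 × 36 = 489.6 eV.
ΔE = 489.6 × (1/2² − 1/4²) = 489.6 × 0.1875 = 91.80 eV.
λ = hc/ΔE = 1240 / 91.80 = 13.51 nm.

13.51 nm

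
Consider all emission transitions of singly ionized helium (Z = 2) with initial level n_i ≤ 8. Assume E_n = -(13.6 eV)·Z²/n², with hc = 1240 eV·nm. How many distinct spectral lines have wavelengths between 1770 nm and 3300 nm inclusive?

Enumerate all n_i → n_f pairs with 1 ≤ n_f < n_i ≤ 8 and compute λ = 1240 / [13.6·4·(1/n_f² − 1/n_i²)].
Lines falling in [1770, 3300] nm: 6→5 (1865 nm), 8→6 (1876 nm), 7→6 (3093 nm).

3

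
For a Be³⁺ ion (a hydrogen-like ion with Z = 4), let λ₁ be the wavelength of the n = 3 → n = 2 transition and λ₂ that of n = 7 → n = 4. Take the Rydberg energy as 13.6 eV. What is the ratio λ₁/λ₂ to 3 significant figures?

λ ∝ 1/ΔE ∝ 1/(1/n_f² − 1/n_i²), and the Z² and hc factors cancel in the ratio.
λ₁/λ₂ = (1/4² − 1/7²)/(1/2² − 1/3²) = 0.04209/0.1389 = 0.303.

0.303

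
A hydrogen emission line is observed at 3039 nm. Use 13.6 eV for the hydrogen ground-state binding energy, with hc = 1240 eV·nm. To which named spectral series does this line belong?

Pfund

ΔE = 1240/3039 = 0.4080 eV.
This matches 13.6 × (1/5² − 1/10²), so n_f = 5: the Pfund series.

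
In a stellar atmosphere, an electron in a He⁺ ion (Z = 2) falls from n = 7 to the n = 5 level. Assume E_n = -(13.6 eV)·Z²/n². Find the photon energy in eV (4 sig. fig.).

1.066 eV

The Bohr energies scale as Z², so for Z = 2: E_n = −54.40/n² eV.
E_7 = −54.40/49 = −1.110 eV and E_5 = −54.40/25 = −2.176 eV.
The photon energy is |E_7 − E_5| = 1.066 eV.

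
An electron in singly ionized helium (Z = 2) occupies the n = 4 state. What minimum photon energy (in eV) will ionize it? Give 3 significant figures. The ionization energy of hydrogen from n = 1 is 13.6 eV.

E_n = −13.6 Z²/n² = −54.40/n² eV for Z = 2.
E_4 = −54.40/16 = −3.40 eV, so ionization (to E = 0) requires 3.40 eV.

3.40 eV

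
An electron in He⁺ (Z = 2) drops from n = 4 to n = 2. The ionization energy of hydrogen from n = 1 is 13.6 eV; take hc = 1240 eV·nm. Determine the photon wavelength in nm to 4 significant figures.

121.6 nm

For Z = 2 the level energies scale as Z², so the effective Rydberg energy is 13.6 × 4 = 54.40 eV.
ΔE = 54.40 × (1/2² − 1/4²) = 54.40 × 0.1875 = 10.20 eV.
λ = hc/ΔE = 1240 / 10.20 = 121.6 nm.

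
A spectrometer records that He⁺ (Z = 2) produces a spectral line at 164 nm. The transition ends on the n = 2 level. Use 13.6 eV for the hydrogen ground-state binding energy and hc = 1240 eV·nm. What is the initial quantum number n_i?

n_i = 3

The photon energy is ΔE = hc/λ = 1240 / 164 = 7.561 eV.
With Z = 2, ΔE = 54.40 × (1/n_f² − 1/n_i²), so 1/n_f² − 1/n_i² = 0.1390.
With n_f = 2: 1/n_i² = 1/4 − 0.1390 = 0.1110, so n_i ≈ 3.00.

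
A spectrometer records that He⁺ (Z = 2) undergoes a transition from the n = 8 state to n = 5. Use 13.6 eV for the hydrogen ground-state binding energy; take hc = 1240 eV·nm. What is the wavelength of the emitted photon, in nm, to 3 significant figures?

935 nm

For Z = 2 the level energies scale as Z², so the effective Rydberg energy is 13.6 × 4 = 54.40 eV.
ΔE = 54.40 × (1/5² − 1/8²) = 54.40 × 0.02438 = 1.326 eV.
λ = hc/ΔE = 1240 / 1.326 = 935 nm.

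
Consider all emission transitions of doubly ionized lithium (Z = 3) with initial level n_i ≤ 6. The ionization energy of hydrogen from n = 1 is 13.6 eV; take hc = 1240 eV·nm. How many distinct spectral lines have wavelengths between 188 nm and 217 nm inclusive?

Enumerate all n_i → n_f pairs with 1 ≤ n_f < n_i ≤ 6 and compute λ = 1240 / [13.6·9·(1/n_f² − 1/n_i²)].
Lines falling in [188, 217] nm: 4→3 (208.4 nm).

1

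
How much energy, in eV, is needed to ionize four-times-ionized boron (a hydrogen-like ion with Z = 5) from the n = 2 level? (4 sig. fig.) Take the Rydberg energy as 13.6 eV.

E_n = −13.6 Z²/n² = −340.0/n² eV for Z = 5.
E_2 = −340.0/4 = −85.00 eV, so ionization (to E = 0) requires 85.00 eV.

85.00 eV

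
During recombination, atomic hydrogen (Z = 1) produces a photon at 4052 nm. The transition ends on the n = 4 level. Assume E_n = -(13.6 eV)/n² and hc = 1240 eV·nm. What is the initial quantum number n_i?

The photon energy is ΔE = hc/λ = 1240 / 4052 = 0.3060 eV.
With Z = 1, ΔE = 13.60 × (1/n_f² − 1/n_i²), so 1/n_f² − 1/n_i² = 0.02250.
With n_f = 4: 1/n_i² = 1/16 − 0.02250 = 0.04000, so n_i ≈ 5.00.

n_i = 5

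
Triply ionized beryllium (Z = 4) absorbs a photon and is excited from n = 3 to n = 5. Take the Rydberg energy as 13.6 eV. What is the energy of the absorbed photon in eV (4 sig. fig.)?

15.47 eV

The Bohr energies scale as Z², so for Z = 4: E_n = −217.6/n² eV.
E_5 = −217.6/25 = −8.704 eV and E_3 = −217.6/9 = −24.18 eV.
The photon energy is |E_5 − E_3| = 15.47 eV.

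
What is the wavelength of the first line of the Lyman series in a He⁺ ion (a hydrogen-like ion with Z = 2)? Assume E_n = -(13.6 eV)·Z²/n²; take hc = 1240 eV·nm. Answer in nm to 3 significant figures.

30.4 nm

The Lyman series terminates on n_f = 1; the first line has n_i = 1+1 = 2.
ΔE = 54.40 × (1/1² − 1/2²) = 40.80 eV.
λ = 1240 / 40.80 = 30.4 nm.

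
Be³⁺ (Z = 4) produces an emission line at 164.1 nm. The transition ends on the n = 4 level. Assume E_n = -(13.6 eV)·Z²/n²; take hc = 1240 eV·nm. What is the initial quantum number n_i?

The photon energy is ΔE = hc/λ = 1240 / 164.1 = 7.556 eV.
With Z = 4, ΔE = 217.6 × (1/n_f² − 1/n_i²), so 1/n_f² − 1/n_i² = 0.03473.
With n_f = 4: 1/n_i² = 1/16 − 0.03473 = 0.02777, so n_i ≈ 6.00.

n_i = 6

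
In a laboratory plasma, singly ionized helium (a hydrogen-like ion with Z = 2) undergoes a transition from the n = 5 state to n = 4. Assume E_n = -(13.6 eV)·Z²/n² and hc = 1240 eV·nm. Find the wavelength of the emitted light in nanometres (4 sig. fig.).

For Z = 2 the level energies scale as Z², so the effective Rydberg energy is 13.6 × 4 = 54.40 eV.
ΔE = 54.40 × (1/4² − 1/5²) = 54.40 × 0.02250 = 1.224 eV.
λ = hc/ΔE = 1240 / 1.224 = 1013 nm.

1013 nm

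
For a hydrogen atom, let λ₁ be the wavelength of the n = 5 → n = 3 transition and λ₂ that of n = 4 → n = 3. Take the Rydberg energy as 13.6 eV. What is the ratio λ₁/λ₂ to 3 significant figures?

0.684

λ ∝ 1/ΔE ∝ 1/(1/n_f² − 1/n_i²), and the Z² and hc factors cancel in the ratio.
λ₁/λ₂ = (1/3² − 1/4²)/(1/3² − 1/5²) = 0.04861/0.07111 = 0.684.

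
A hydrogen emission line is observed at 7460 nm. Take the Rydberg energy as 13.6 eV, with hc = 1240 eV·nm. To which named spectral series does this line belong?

ΔE = 1240/7460 = 0.1662 eV.
This matches 13.6 × (1/5² − 1/6²), so n_f = 5: the Pfund series.

Pfund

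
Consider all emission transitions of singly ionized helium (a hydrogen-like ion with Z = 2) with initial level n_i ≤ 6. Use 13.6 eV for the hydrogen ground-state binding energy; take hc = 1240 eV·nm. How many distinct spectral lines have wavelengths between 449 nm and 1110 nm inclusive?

3

Enumerate all n_i → n_f pairs with 1 ≤ n_f < n_i ≤ 6 and compute λ = 1240 / [13.6·4·(1/n_f² − 1/n_i²)].
Lines falling in [449, 1110] nm: 4→3 (468.9 nm), 6→4 (656.5 nm), 5→4 (1013 nm).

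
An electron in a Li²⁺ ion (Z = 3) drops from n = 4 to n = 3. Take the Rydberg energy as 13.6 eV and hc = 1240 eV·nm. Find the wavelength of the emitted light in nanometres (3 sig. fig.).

208 nm

For Z = 3 the level energies scale as Z², so the effective Rydberg energy is 13.6 × 9 = 122.4 eV.
ΔE = 122.4 × (1/3² − 1/4²) = 122.4 × 0.04861 = 5.950 eV.
λ = hc/ΔE = 1240 / 5.950 = 208 nm.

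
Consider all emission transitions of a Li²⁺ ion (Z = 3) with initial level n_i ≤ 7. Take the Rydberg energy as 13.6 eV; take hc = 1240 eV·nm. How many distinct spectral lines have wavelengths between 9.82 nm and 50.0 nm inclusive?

Enumerate all n_i → n_f pairs with 1 ≤ n_f < n_i ≤ 7 and compute λ = 1240 / [13.6·9·(1/n_f² − 1/n_i²)].
Lines falling in [9.82, 50.0] nm: 7→1 (10.34 nm), 6→1 (10.42 nm), 5→1 (10.55 nm), 4→1 (10.81 nm), 3→1 (11.40 nm), 2→1 (13.51 nm), 7→2 (44.12 nm), 6→2 (45.59 nm), 5→2 (48.24 nm).

9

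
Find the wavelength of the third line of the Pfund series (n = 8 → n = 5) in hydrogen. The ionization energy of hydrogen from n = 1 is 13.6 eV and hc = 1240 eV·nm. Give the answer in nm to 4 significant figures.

The Pfund series terminates on n_f = 5; the third line has n_i = 5+3 = 8.
ΔE = 13.60 × (1/5² − 1/8²) = 0.3315 eV.
λ = 1240 / 0.3315 = 3741 nm.

3741 nm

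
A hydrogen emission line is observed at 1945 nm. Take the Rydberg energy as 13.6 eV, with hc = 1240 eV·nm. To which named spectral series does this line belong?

Brackett

ΔE = 1240/1945 = 0.6375 eV.
This matches 13.6 × (1/4² − 1/8²), so n_f = 4: the Brackett series.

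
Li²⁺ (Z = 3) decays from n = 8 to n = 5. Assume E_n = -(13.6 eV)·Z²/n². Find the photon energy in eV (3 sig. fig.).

2.98 eV

The Bohr energies scale as Z², so for Z = 3: E_n = −122.4/n² eV.
E_8 = −122.4/64 = −1.913 eV and E_5 = −122.4/25 = −4.896 eV.
The photon energy is |E_8 − E_5| = 2.98 eV.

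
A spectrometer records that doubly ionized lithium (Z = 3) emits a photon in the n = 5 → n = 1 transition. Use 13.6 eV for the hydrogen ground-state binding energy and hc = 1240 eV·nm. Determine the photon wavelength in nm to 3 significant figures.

For Z = 3 the level energies scale as Z², so the effective Rydberg energy is 13.6 × 9 = 122.4 eV.
ΔE = 122.4 × (1/1² − 1/5²) = 122.4 × 0.9600 = 117.5 eV.
λ = hc/ΔE = 1240 / 117.5 = 10.6 nm.

10.6 nm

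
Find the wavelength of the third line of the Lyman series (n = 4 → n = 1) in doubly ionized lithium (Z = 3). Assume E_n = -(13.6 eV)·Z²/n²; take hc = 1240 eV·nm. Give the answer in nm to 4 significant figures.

10.81 nm

The Lyman series terminates on n_f = 1; the third line has n_i = 1+3 = 4.
ΔE = 122.4 × (1/1² − 1/4²) = 114.8 eV.
λ = 1240 / 114.8 = 10.81 nm.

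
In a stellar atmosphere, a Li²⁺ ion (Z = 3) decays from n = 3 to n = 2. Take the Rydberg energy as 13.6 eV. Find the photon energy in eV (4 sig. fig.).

The Bohr energies scale as Z², so for Z = 3: E_n = −122.4/n² eV.
E_3 = −122.4/9 = −13.60 eV and E_2 = −122.4/4 = −30.60 eV.
The photon energy is |E_3 − E_2| = 17.00 eV.

17.00 eV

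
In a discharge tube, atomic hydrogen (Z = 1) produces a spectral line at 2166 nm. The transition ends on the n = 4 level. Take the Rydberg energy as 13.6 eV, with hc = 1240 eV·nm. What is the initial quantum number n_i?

The photon energy is ΔE = hc/λ = 1240 / 2166 = 0.5725 eV.
With Z = 1, ΔE = 13.60 × (1/n_f² − 1/n_i²), so 1/n_f² − 1/n_i² = 0.04209.
With n_f = 4: 1/n_i² = 1/16 − 0.04209 = 0.02041, so n_i ≈ 7.00.

n_i = 7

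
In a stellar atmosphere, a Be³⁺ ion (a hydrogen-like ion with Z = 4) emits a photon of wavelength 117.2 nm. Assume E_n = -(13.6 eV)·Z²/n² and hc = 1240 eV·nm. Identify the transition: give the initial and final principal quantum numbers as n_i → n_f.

The photon energy is ΔE = hc/λ = 1240 / 117.2 = 10.58 eV.
With Z = 4, ΔE = 217.6 × (1/n_f² − 1/n_i²), so 1/n_f² − 1/n_i² = 0.04862.
Trying n_f = 3 gives 1/n_i² = 0.06249, i.e. n_i ≈ 4; this pair matches.

n_i = 4, n_f = 3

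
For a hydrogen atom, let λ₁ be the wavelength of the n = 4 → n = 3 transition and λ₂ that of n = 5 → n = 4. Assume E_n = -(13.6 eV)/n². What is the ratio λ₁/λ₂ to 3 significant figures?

λ ∝ 1/ΔE ∝ 1/(1/n_f² − 1/n_i²), and the Z² and hc factors cancel in the ratio.
λ₁/λ₂ = (1/4² − 1/5²)/(1/3² − 1/4²) = 0.02250/0.04861 = 0.463.

0.463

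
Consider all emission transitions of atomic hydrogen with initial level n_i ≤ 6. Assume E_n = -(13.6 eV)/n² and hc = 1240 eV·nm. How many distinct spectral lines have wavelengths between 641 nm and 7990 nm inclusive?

7

Enumerate all n_i → n_f pairs with 1 ≤ n_f < n_i ≤ 6 and compute λ = 1240 / [13.6·1·(1/n_f² − 1/n_i²)].
Lines falling in [641, 7990] nm: 3→2 (656.5 nm), 6→3 (1094 nm), 5→3 (1282 nm), 4→3 (1876 nm), 6→4 (2626 nm), 5→4 (4052 nm), 6→5 (7460 nm).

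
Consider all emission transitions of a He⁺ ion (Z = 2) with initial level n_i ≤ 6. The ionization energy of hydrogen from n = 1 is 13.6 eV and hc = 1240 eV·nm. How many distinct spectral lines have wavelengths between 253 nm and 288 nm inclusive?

Enumerate all n_i → n_f pairs with 1 ≤ n_f < n_i ≤ 6 and compute λ = 1240 / [13.6·4·(1/n_f² − 1/n_i²)].
Lines falling in [253, 288] nm: 6→3 (273.5 nm).

1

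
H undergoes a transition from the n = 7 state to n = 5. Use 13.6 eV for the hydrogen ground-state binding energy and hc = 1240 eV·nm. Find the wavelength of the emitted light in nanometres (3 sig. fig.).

4650 nm

ΔE = 13.60 × (1/5² − 1/7²) = 13.60 × 0.01959 = 0.2664 eV.
λ = hc/ΔE = 1240 / 0.2664 = 4650 nm.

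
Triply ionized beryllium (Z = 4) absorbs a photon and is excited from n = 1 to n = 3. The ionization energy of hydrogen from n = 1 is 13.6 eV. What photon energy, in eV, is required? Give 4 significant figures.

The Bohr energies scale as Z², so for Z = 4: E_n = −217.6/n² eV.
E_3 = −217.6/9 = −24.18 eV and E_1 = −217.6/1 = −217.6 eV.
The photon energy is |E_3 − E_1| = 193.4 eV.

193.4 eV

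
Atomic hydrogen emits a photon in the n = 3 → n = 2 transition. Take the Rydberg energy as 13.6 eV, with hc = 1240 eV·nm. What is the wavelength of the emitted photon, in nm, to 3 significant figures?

ΔE = 13.60 × (1/2² − 1/3²) = 13.60 × 0.1389 = 1.889 eV.
λ = hc/ΔE = 1240 / 1.889 = 656 nm.
This line belongs to the Balmer series.

656 nm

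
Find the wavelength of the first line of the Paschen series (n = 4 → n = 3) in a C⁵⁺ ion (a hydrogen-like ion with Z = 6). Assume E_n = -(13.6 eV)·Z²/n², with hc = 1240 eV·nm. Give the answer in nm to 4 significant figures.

The Paschen series terminates on n_f = 3; the first line has n_i = 3+1 = 4.
ΔE = 489.6 × (1/3² − 1/4²) = 23.80 eV.
λ = 1240 / 23.80 = 52.10 nm.

52.10 nm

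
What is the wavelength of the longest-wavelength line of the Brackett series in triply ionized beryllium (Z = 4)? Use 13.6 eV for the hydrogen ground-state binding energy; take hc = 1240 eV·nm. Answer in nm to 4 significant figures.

253.3 nm

The Brackett series terminates on n_f = 4; the first line has n_i = 4+1 = 5.
ΔE = 217.6 × (1/4² − 1/5²) = 4.896 eV.
λ = 1240 / 4.896 = 253.3 nm.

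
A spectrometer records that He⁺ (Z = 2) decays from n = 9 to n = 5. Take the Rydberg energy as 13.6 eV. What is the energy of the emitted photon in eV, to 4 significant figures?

1.504 eV

The Bohr energies scale as Z², so for Z = 2: E_n = −54.40/n² eV.
E_9 = −54.40/81 = −0.6716 eV and E_5 = −54.40/25 = −2.176 eV.
The photon energy is |E_9 − E_5| = 1.504 eV.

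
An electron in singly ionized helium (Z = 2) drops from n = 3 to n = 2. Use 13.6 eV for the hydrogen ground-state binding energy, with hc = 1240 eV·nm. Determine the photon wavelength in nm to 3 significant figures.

164 nm

For Z = 2 the level energies scale as Z², so the effective Rydberg energy is 13.6 × 4 = 54.40 eV.
ΔE = 54.40 × (1/2² − 1/3²) = 54.40 × 0.1389 = 7.556 eV.
λ = hc/ΔE = 1240 / 7.556 = 164 nm.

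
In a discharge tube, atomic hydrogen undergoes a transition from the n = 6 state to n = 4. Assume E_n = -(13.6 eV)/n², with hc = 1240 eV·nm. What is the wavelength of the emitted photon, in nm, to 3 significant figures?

ΔE = 13.60 × (1/4² − 1/6²) = 13.60 × 0.03472 = 0.4722 eV.
λ = hc/ΔE = 1240 / 0.4722 = 2630 nm.
This line belongs to the Brackett series.

2630 nm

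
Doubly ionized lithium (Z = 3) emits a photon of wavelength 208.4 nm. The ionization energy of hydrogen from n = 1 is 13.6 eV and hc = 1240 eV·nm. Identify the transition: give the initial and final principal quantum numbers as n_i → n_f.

n_i = 4, n_f = 3

The photon energy is ΔE = hc/λ = 1240 / 208.4 = 5.950 eV.
With Z = 3, ΔE = 122.4 × (1/n_f² − 1/n_i²), so 1/n_f² − 1/n_i² = 0.04861.
Trying n_f = 3 gives 1/n_i² = 0.06250, i.e. n_i ≈ 4; this pair matches.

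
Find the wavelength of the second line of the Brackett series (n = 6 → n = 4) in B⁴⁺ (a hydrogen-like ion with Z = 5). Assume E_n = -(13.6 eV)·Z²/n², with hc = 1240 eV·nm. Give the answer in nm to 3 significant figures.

The Brackett series terminates on n_f = 4; the second line has n_i = 4+2 = 6.
ΔE = 340.0 × (1/4² − 1/6²) = 11.81 eV.
λ = 1240 / 11.81 = 105 nm.

105 nm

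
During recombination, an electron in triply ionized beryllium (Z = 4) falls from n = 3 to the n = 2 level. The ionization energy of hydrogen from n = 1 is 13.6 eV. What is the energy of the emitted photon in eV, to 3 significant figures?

The Bohr energies scale as Z², so for Z = 4: E_n = −217.6/n² eV.
E_3 = −217.6/9 = −24.18 eV and E_2 = −217.6/4 = −54.40 eV.
The photon energy is |E_3 − E_2| = 30.2 eV.

30.2 eV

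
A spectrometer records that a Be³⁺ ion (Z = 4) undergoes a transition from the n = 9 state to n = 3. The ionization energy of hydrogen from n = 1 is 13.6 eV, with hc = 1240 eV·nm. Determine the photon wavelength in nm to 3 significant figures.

57.7 nm

For Z = 4 the level energies scale as Z², so the effective Rydberg energy is 13.6 × 16 = 217.6 eV.
ΔE = 217.6 × (1/3² − 1/9²) = 217.6 × 0.09877 = 21.49 eV.
λ = hc/ΔE = 1240 / 21.49 = 57.7 nm.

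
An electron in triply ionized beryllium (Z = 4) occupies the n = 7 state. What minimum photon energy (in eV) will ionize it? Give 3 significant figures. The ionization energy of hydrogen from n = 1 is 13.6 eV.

4.44 eV

E_n = −13.6 Z²/n² = −217.6/n² eV for Z = 4.
E_7 = −217.6/49 = −4.44 eV, so ionization (to E = 0) requires 4.44 eV.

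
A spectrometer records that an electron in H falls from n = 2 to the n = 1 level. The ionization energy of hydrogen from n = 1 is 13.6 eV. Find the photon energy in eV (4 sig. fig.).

E_2 = −13.60/4 = −3.400 eV and E_1 = −13.60/1 = −13.60 eV.
The photon energy is |E_2 − E_1| = 10.20 eV.

10.20 eV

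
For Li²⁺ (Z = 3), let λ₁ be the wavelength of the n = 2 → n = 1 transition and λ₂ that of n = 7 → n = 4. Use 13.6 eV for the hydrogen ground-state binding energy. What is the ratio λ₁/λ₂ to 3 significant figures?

0.0561

λ ∝ 1/ΔE ∝ 1/(1/n_f² − 1/n_i²), and the Z² and hc factors cancel in the ratio.
λ₁/λ₂ = (1/4² − 1/7²)/(1/1² − 1/2²) = 0.04209/0.7500 = 0.0561.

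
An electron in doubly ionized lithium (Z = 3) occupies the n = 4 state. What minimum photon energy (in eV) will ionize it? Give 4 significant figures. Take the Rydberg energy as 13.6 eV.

E_n = −13.6 Z²/n² = −122.4/n² eV for Z = 3.
E_4 = −122.4/16 = −7.650 eV, so ionization (to E = 0) requires 7.650 eV.

7.650 eV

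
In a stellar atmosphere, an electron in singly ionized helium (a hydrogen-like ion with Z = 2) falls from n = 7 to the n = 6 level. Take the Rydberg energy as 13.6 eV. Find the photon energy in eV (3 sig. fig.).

The Bohr energies scale as Z², so for Z = 2: E_n = −54.40/n² eV.
E_7 = −54.40/49 = −1.110 eV and E_6 = −54.40/36 = −1.511 eV.
The photon energy is |E_7 − E_6| = 0.401 eV.

0.401 eV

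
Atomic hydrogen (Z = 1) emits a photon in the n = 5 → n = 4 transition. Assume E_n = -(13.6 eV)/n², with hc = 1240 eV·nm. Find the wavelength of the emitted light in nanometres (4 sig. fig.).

ΔE = 13.60 × (1/4² − 1/5²) = 13.60 × 0.02250 = 0.3060 eV.
λ = hc/ΔE = 1240 / 0.3060 = 4052 nm.
This line belongs to the Brackett series.

4052 nm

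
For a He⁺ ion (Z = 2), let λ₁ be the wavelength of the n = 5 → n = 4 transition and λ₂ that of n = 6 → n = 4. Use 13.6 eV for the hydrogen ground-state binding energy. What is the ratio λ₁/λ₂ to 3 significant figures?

λ ∝ 1/ΔE ∝ 1/(1/n_f² − 1/n_i²), and the Z² and hc factors cancel in the ratio.
λ₁/λ₂ = (1/4² − 1/6²)/(1/4² − 1/5²) = 0.03472/0.02250 = 1.54.

1.54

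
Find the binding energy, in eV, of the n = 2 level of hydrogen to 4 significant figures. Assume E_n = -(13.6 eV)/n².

E_2 = −13.60/4 = −3.400 eV, so ionization (to E = 0) requires 3.400 eV.

3.400 eV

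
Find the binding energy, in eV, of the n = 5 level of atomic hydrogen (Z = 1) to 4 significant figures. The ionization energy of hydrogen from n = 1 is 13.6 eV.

0.5440 eV

E_5 = −13.60/25 = −0.5440 eV, so ionization (to E = 0) requires 0.5440 eV.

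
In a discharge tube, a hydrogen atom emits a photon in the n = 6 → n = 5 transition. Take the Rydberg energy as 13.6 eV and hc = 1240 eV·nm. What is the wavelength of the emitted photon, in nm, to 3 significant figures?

ΔE = 13.60 × (1/5² − 1/6²) = 13.60 × 0.01222 = 0.1662 eV.
λ = hc/ΔE = 1240 / 0.1662 = 7460 nm.
This line belongs to the Pfund series.

7460 nm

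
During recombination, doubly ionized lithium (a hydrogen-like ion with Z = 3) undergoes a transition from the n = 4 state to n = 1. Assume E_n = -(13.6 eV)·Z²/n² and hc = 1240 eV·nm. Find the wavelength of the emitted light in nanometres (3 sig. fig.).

10.8 nm

For Z = 3 the level energies scale as Z², so the effective Rydberg energy is 13.6 × 9 = 122.4 eV.
ΔE = 122.4 × (1/1² − 1/4²) = 122.4 × 0.9375 = 114.8 eV.
λ = hc/ΔE = 1240 / 114.8 = 10.8 nm.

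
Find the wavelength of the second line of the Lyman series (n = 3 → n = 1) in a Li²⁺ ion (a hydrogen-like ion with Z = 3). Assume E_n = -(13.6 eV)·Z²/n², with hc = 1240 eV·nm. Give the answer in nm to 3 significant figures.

The Lyman series terminates on n_f = 1; the second line has n_i = 1+2 = 3.
ΔE = 122.4 × (1/1² − 1/3²) = 108.8 eV.
λ = 1240 / 108.8 = 11.4 nm.

11.4 nm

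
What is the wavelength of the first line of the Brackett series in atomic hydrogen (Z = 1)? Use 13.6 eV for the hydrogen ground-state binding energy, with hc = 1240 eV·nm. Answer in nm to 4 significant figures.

4052 nm

The Brackett series terminates on n_f = 4; the first line has n_i = 4+1 = 5.
ΔE = 13.60 × (1/4² − 1/5²) = 0.3060 eV.
λ = 1240 / 0.3060 = 4052 nm.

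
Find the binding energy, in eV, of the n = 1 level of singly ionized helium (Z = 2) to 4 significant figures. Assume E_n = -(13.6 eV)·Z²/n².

54.40 eV

E_n = −13.6 Z²/n² = −54.40/n² eV for Z = 2.
E_1 = −54.40/1 = −54.40 eV, so ionization (to E = 0) requires 54.40 eV.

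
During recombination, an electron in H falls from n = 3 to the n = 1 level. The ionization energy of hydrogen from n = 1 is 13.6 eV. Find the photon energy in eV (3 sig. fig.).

12.1 eV

E_3 = −13.60/9 = −1.511 eV and E_1 = −13.60/1 = −13.60 eV.
The photon energy is |E_3 − E_1| = 12.1 eV.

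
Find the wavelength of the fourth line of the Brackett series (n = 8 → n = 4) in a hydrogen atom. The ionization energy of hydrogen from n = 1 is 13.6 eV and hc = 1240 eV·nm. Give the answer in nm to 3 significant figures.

1950 nm

The Brackett series terminates on n_f = 4; the fourth line has n_i = 4+4 = 8.
ΔE = 13.60 × (1/4² − 1/8²) = 0.6375 eV.
λ = 1240 / 0.6375 = 1950 nm.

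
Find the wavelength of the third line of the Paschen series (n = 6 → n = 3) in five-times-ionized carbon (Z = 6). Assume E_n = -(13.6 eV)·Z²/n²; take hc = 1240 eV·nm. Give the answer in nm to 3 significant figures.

30.4 nm

The Paschen series terminates on n_f = 3; the third line has n_i = 3+3 = 6.
ΔE = 489.6 × (1/3² − 1/6²) = 40.80 eV.
λ = 1240 / 40.80 = 30.4 nm.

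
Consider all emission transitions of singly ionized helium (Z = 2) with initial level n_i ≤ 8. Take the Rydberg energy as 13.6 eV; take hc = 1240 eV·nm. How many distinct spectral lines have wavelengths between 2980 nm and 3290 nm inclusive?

Enumerate all n_i → n_f pairs with 1 ≤ n_f < n_i ≤ 8 and compute λ = 1240 / [13.6·4·(1/n_f² − 1/n_i²)].
Lines falling in [2980, 3290] nm: 7→6 (3093 nm).

1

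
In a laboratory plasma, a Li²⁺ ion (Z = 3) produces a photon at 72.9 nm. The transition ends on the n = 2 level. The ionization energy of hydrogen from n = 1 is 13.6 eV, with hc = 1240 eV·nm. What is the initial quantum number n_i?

n_i = 3

The photon energy is ΔE = hc/λ = 1240 / 72.9 = 17.01 eV.
With Z = 3, ΔE = 122.4 × (1/n_f² − 1/n_i²), so 1/n_f² − 1/n_i² = 0.1390.
With n_f = 2: 1/n_i² = 1/4 − 0.1390 = 0.1110, so n_i ≈ 3.00.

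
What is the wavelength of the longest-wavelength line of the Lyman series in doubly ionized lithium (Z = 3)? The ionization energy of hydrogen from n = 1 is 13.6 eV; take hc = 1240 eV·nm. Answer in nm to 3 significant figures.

13.5 nm

The Lyman series terminates on n_f = 1; the first line has n_i = 1+1 = 2.
ΔE = 122.4 × (1/1² − 1/2²) = 91.80 eV.
λ = 1240 / 91.80 = 13.5 nm.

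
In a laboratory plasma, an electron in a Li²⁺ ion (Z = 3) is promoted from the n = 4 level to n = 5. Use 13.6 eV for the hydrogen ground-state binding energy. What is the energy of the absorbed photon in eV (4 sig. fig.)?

2.754 eV

The Bohr energies scale as Z², so for Z = 3: E_n = −122.4/n² eV.
E_5 = −122.4/25 = −4.896 eV and E_4 = −122.4/16 = −7.650 eV.
The photon energy is |E_5 − E_4| = 2.754 eV.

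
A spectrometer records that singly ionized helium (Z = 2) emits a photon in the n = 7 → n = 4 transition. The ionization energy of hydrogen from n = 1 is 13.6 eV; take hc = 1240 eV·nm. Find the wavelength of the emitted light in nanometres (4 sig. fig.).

541.5 nm

For Z = 2 the level energies scale as Z², so the effective Rydberg energy is 13.6 × 4 = 54.40 eV.
ΔE = 54.40 × (1/4² − 1/7²) = 54.40 × 0.04209 = 2.290 eV.
λ = hc/ΔE = 1240 / 2.290 = 541.5 nm.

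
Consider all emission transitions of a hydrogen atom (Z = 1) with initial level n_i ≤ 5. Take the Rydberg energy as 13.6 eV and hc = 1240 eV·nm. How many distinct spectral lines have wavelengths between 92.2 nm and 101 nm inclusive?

Enumerate all n_i → n_f pairs with 1 ≤ n_f < n_i ≤ 5 and compute λ = 1240 / [13.6·1·(1/n_f² − 1/n_i²)].
Lines falling in [92.2, 101] nm: 5→1 (94.98 nm), 4→1 (97.25 nm).

2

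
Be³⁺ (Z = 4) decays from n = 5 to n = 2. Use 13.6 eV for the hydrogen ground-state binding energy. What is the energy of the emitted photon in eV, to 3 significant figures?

45.7 eV

The Bohr energies scale as Z², so for Z = 4: E_n = −217.6/n² eV.
E_5 = −217.6/25 = −8.704 eV and E_2 = −217.6/4 = −54.40 eV.
The photon energy is |E_5 − E_2| = 45.7 eV.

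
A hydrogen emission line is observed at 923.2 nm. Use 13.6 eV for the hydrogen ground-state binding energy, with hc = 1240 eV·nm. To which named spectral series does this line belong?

Paschen

ΔE = 1240/923.2 = 1.343 eV.
This matches 13.6 × (1/3² − 1/9²), so n_f = 3: the Paschen series.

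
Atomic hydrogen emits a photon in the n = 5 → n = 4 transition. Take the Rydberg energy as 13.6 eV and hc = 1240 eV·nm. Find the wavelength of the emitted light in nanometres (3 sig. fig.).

4050 nm

ΔE = 13.60 × (1/4² − 1/5²) = 13.60 × 0.02250 = 0.3060 eV.
λ = hc/ΔE = 1240 / 0.3060 = 4050 nm.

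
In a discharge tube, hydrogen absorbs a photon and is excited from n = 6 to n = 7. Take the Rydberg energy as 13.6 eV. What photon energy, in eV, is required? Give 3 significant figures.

0.100 eV

E_7 = −13.60/49 = −0.2776 eV and E_6 = −13.60/36 = −0.3778 eV.
The photon energy is |E_7 − E_6| = 0.100 eV.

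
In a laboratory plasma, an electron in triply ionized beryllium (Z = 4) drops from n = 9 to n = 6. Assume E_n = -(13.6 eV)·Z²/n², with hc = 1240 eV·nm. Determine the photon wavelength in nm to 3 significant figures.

For Z = 4 the level energies scale as Z², so the effective Rydberg energy is 13.6 × 16 = 217.6 eV.
ΔE = 217.6 × (1/6² − 1/9²) = 217.6 × 0.01543 = 3.358 eV.
λ = hc/ΔE = 1240 / 3.358 = 369 nm.

369 nm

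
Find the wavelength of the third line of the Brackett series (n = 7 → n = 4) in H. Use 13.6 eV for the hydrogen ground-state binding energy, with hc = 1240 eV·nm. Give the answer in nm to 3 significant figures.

2170 nm

The Brackett series terminates on n_f = 4; the third line has n_i = 4+3 = 7.
ΔE = 13.60 × (1/4² − 1/7²) = 0.5724 eV.
λ = 1240 / 0.5724 = 2170 nm.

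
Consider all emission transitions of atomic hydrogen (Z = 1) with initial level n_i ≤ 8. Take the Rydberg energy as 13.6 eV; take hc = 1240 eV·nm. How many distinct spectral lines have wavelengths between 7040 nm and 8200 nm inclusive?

2

Enumerate all n_i → n_f pairs with 1 ≤ n_f < n_i ≤ 8 and compute λ = 1240 / [13.6·1·(1/n_f² − 1/n_i²)].
Lines falling in [7040, 8200] nm: 6→5 (7460 nm), 8→6 (7503 nm).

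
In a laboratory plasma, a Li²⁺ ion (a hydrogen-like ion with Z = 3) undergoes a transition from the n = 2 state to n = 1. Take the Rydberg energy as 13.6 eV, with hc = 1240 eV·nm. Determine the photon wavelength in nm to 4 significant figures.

13.51 nm

For Z = 3 the level energies scale as Z², so the effective Rydberg energy is 13.6 × 9 = 122.4 eV.
ΔE = 122.4 × (1/1² − 1/2²) = 122.4 × 0.7500 = 91.80 eV.
λ = hc/ΔE = 1240 / 91.80 = 13.51 nm.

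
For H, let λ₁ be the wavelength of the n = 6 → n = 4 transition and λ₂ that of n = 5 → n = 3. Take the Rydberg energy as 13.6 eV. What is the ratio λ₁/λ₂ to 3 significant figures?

2.05

λ ∝ 1/ΔE ∝ 1/(1/n_f² − 1/n_i²), and the Z² and hc factors cancel in the ratio.
λ₁/λ₂ = (1/3² − 1/5²)/(1/4² − 1/6²) = 0.07111/0.03472 = 2.05.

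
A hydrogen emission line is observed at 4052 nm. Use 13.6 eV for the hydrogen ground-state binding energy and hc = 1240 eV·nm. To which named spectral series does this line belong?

Brackett

ΔE = 1240/4052 = 0.3060 eV.
This matches 13.6 × (1/4² − 1/5²), so n_f = 4: the Brackett series.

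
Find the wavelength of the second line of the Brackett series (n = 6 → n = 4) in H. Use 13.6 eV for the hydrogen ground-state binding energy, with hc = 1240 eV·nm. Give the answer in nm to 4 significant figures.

2626 nm

The Brackett series terminates on n_f = 4; the second line has n_i = 4+2 = 6.
ΔE = 13.60 × (1/4² − 1/6²) = 0.4722 eV.
λ = 1240 / 0.4722 = 2626 nm.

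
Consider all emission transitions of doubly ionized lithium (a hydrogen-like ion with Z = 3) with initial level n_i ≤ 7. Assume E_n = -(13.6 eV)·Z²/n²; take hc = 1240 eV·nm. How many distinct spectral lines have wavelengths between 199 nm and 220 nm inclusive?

Enumerate all n_i → n_f pairs with 1 ≤ n_f < n_i ≤ 7 and compute λ = 1240 / [13.6·9·(1/n_f² − 1/n_i²)].
Lines falling in [199, 220] nm: 4→3 (208.4 nm).

1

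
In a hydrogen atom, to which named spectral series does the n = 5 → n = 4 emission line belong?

The series is set by the lower level: n_f = 4 is the Brackett series.

Brackett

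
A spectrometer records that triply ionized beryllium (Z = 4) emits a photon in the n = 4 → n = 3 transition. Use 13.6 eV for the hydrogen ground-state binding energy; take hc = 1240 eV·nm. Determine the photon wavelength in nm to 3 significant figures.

For Z = 4 the level energies scale as Z², so the effective Rydberg energy is 13.6 × 16 = 217.6 eV.
ΔE = 217.6 × (1/3² − 1/4²) = 217.6 × 0.04861 = 10.58 eV.
λ = hc/ΔE = 1240 / 10.58 = 117 nm.

117 nm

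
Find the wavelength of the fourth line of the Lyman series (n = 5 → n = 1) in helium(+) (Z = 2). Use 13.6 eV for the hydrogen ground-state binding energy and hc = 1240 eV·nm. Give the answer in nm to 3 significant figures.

The Lyman series terminates on n_f = 1; the fourth line has n_i = 1+4 = 5.
ΔE = 54.40 × (1/1² − 1/5²) = 52.22 eV.
λ = 1240 / 52.22 = 23.7 nm.

23.7 nm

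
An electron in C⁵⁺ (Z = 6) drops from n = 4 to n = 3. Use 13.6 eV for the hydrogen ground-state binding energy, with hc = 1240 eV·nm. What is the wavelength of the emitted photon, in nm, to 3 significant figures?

52.1 nm

For Z = 6 the level energies scale as Z², so the effective Rydberg energy is 13.6 × 36 = 489.6 eV.
ΔE = 489.6 × (1/3² − 1/4²) = 489.6 × 0.04861 = 23.80 eV.
λ = hc/ΔE = 1240 / 23.80 = 52.1 nm.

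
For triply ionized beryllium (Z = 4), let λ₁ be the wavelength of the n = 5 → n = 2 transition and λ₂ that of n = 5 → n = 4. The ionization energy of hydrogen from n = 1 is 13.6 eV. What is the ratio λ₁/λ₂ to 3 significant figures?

λ ∝ 1/ΔE ∝ 1/(1/n_f² − 1/n_i²), and the Z² and hc factors cancel in the ratio.
λ₁/λ₂ = (1/4² − 1/5²)/(1/2² − 1/5²) = 0.02250/0.2100 = 0.107.

0.107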